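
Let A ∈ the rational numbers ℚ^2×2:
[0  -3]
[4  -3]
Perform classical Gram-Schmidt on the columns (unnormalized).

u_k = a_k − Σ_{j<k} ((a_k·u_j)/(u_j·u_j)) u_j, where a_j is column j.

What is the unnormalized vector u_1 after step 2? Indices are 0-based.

Step 1: u_0 = a_0 = (0, 4).
Step 2: u_1 = a_1 − (-3/4)·u_0 = (-3, 0).

u_1 = (-3, 0)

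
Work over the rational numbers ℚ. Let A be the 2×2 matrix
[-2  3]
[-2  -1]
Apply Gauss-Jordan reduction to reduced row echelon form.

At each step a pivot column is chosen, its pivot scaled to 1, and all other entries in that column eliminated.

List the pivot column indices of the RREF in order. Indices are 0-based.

pivot columns: 0, 1

[1] R0 /= -2  ⇒  (1, -3/2)
     R1 -= -2·R0  ⇒  (0, -4)
[2] R1 /= -4  ⇒  (0, 1)
     R0 -= -3/2·R1  ⇒  (1, 0)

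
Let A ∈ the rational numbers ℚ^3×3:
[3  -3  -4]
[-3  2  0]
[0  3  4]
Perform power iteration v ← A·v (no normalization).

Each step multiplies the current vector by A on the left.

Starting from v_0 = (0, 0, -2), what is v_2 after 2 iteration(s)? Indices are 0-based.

v_2 = (56, -24, -32)

v_0 = (0, 0, -2).
v_1 = A·v_0 = (8, 0, -8).
v_2 = A·v_1 = (56, -24, -32).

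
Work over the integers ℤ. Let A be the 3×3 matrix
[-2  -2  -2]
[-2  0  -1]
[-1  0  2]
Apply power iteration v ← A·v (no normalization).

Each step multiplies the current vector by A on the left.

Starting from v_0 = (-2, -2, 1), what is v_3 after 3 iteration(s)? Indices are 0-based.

v_3 = (80, 50, 30)

v_0 = (-2, -2, 1).
v_1 = A·v_0 = (6, 3, 4).
v_2 = A·v_1 = (-26, -16, 2).
v_3 = A·v_2 = (80, 50, 30).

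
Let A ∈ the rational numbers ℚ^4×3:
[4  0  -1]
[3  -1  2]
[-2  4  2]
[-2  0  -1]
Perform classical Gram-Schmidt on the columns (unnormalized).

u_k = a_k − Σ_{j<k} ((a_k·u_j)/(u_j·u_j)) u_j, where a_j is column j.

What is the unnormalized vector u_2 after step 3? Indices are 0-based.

Step 1: u_0 = a_0 = (4, 3, -2, -2).
Step 2: u_1 = a_1 − (-1/3)·u_0 = (4/3, 0, 10/3, -2/3).
Step 3: u_2 = a_2 − (0)·u_0 − (9/20)·u_1 = (-8/5, 2, 1/2, -7/10).

u_2 = (-8/5, 2, 1/2, -7/10)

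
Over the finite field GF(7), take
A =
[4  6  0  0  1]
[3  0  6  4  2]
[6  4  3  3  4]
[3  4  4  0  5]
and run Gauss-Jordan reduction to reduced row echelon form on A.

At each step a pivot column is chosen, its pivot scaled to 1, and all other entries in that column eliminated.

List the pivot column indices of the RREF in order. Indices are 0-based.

pivot columns: 0, 1, 2, 3

pivot(0,0)=4: scale R0 → (1, 5, 0, 0, 2)
  clear (1,0): R1 −= (3)R0 → (0, 6, 6, 4, 3)
  clear (2,0): R2 −= (6)R0 → (0, 2, 3, 3, 6)
  clear (3,0): R3 −= (3)R0 → (0, 3, 4, 0, 6)
pivot(1,1)=6: scale R1 → (0, 1, 1, 3, 4)
  clear (0,1): R0 −= (5)R1 → (1, 0, 2, 6, 3)
  clear (2,1): R2 −= (2)R1 → (0, 0, 1, 4, 5)
  clear (3,1): R3 −= (3)R1 → (0, 0, 1, 5, 1)
pivot(2,2)=1: scale R2 → (0, 0, 1, 4, 5)
  clear (0,2): R0 −= (2)R2 → (1, 0, 0, 5, 0)
  clear (1,2): R1 −= (1)R2 → (0, 1, 0, 6, 6)
  clear (3,2): R3 −= (1)R2 → (0, 0, 0, 1, 3)
pivot(3,3)=1: scale R3 → (0, 0, 0, 1, 3)
  clear (0,3): R0 −= (5)R3 → (1, 0, 0, 0, 6)
  clear (1,3): R1 −= (6)R3 → (0, 1, 0, 0, 2)
  clear (2,3): R2 −= (4)R3 → (0, 0, 1, 0, 0)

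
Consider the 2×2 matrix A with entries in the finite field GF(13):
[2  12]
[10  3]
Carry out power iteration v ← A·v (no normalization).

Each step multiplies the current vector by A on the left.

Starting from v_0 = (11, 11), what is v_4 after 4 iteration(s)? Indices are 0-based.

v_4 = (7, 2)

v_0 = (11, 11).
v_1 = A·v_0 = (11, 0).
v_2 = A·v_1 = (9, 6).
v_3 = A·v_2 = (12, 4).
v_4 = A·v_3 = (7, 2).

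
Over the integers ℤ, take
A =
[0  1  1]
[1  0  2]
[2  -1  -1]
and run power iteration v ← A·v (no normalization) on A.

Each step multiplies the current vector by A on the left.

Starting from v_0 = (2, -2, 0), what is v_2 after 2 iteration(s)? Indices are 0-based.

v_0 = (2, -2, 0).
v_1 = A·v_0 = (-2, 2, 6).
v_2 = A·v_1 = (8, 10, -12).

v_2 = (8, 10, -12)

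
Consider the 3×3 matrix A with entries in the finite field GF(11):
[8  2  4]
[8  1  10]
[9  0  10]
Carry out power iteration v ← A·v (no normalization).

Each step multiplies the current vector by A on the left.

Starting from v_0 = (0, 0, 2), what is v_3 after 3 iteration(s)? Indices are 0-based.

v_3 = (4, 10, 9)

v_0 = (0, 0, 2).
v_1 = A·v_0 = (8, 9, 9).
v_2 = A·v_1 = (8, 9, 8).
v_3 = A·v_2 = (4, 10, 9).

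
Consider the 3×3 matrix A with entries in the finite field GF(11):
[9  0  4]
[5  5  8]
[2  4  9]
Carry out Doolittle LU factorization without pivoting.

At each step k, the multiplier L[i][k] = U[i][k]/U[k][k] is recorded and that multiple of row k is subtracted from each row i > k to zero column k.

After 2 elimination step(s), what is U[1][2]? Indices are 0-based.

k=0: U[0][0]=9
  eliminate (1,0): mult=3, new row 1: (0, 5, 7); set L[1][0]=3
  eliminate (2,0): mult=10, new row 2: (0, 4, 2); set L[2][0]=10
k=1: U[1][1]=5
  eliminate (2,1): mult=3, new row 2: (0, 0, 3); set L[2][1]=3

U[1][2] = 7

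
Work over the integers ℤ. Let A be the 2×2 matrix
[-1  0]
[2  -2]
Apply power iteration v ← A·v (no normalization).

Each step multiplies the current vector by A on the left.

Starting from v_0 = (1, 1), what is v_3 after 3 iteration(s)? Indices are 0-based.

v_3 = (-1, 6)

v_0 = (1, 1).
v_1 = A·v_0 = (-1, 0).
v_2 = A·v_1 = (1, -2).
v_3 = A·v_2 = (-1, 6).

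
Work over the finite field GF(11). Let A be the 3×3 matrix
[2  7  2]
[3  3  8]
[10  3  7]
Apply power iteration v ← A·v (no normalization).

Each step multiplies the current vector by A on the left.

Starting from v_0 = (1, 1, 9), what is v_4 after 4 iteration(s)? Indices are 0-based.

v_0 = (1, 1, 9).
v_1 = A·v_0 = (5, 1, 10).
v_2 = A·v_1 = (4, 10, 2).
v_3 = A·v_2 = (5, 3, 7).
v_4 = A·v_3 = (1, 3, 9).

v_4 = (1, 3, 9)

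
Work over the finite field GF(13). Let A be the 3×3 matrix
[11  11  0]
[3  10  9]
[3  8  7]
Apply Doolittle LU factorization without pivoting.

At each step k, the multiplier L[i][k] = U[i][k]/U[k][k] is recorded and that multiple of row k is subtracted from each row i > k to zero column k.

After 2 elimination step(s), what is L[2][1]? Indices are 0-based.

k=0: U[0][0]=11
  eliminate (1,0): mult=5, new row 1: (0, 7, 9); set L[1][0]=5
  eliminate (2,0): mult=5, new row 2: (0, 5, 7); set L[2][0]=5
k=1: U[1][1]=7
  eliminate (2,1): mult=10, new row 2: (0, 0, 8); set L[2][1]=10

L[2][1] = 10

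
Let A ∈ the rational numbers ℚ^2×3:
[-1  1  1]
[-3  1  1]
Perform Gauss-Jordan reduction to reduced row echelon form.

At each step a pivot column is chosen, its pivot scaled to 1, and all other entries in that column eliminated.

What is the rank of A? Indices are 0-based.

rank = 2

step 1: normalize row 0 (÷-1) = (1, -1, -1)
  row 1: subtract -3×row0 = (0, -2, -2)
step 2: normalize row 1 (÷-2) = (0, 1, 1)
  row 0: subtract -1×row1 = (1, 0, 0)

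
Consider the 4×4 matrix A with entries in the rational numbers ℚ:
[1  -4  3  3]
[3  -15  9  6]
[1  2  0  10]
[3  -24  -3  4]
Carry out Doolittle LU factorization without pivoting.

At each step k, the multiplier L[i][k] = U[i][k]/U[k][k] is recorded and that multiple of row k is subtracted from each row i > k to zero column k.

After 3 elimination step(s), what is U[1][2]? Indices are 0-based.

U[1][2] = 0

[col 0] pivot 1
  R1 -= 3*R0 → (0, -3, 0, -3)  (L[1][0] := 3)
  R2 -= 1*R0 → (0, 6, -3, 7)  (L[2][0] := 1)
  R3 -= 3*R0 → (0, -12, -12, -5)  (L[3][0] := 3)
[col 1] pivot -3
  R2 -= -2*R1 → (0, 0, -3, 1)  (L[2][1] := -2)
  R3 -= 4*R1 → (0, 0, -12, 7)  (L[3][1] := 4)
[col 2] pivot -3
  R3 -= 4*R2 → (0, 0, 0, 3)  (L[3][2] := 4)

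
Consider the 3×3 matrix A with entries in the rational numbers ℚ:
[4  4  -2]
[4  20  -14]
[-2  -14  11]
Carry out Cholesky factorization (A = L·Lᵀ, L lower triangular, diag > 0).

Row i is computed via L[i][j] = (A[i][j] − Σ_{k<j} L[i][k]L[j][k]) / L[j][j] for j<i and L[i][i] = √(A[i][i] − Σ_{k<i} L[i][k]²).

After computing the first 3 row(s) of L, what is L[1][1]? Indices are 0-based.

L[1][1] = 4

Step 1: L[0][0] = √(4) = 2.
  L[1][0] = (4) / L[0][0] = 2.
Step 2: L[1][1] = √(16) = 4.
  L[2][0] = (-2) / L[0][0] = -1.
  L[2][1] = (-12) / L[1][1] = -3.
Step 3: L[2][2] = √(1) = 1.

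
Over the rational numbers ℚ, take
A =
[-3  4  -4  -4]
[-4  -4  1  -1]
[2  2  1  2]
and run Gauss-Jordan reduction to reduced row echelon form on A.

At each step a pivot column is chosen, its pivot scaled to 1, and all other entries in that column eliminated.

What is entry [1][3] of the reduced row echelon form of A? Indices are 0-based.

step 1: normalize row 0 (÷-3) = (1, -4/3, 4/3, 4/3)
  row 1: subtract -4×row0 = (0, -28/3, 19/3, 13/3)
  row 2: subtract 2×row0 = (0, 14/3, -5/3, -2/3)
step 2: normalize row 1 (÷-28/3) = (0, 1, -19/28, -13/28)
  row 0: subtract -4/3×row1 = (1, 0, 3/7, 5/7)
  row 2: subtract 14/3×row1 = (0, 0, 3/2, 3/2)
step 3: normalize row 2 (÷3/2) = (0, 0, 1, 1)
  row 0: subtract 3/7×row2 = (1, 0, 0, 2/7)
  row 1: subtract -19/28×row2 = (0, 1, 0, 3/14)

M[1][3] = 3/14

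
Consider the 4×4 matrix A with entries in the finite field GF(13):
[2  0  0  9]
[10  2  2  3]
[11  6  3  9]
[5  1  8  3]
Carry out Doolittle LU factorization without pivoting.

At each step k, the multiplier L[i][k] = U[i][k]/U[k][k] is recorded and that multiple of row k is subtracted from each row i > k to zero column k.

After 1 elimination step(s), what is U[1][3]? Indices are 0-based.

k=0: U[0][0]=2
  eliminate (1,0): mult=5, new row 1: (0, 2, 2, 10); set L[1][0]=5
  eliminate (2,0): mult=12, new row 2: (0, 6, 3, 5); set L[2][0]=12
  eliminate (3,0): mult=9, new row 3: (0, 1, 8, 0); set L[3][0]=9

U[1][3] = 10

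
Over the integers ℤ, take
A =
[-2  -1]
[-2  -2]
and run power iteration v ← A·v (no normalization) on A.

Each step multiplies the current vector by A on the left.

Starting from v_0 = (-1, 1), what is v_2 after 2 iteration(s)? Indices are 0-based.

v_0 = (-1, 1).
v_1 = A·v_0 = (1, 0).
v_2 = A·v_1 = (-2, -2).

v_2 = (-2, -2)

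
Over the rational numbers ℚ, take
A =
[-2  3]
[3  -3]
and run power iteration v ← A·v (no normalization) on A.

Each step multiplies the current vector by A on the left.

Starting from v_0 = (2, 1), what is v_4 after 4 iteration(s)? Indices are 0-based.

v_0 = (2, 1).
v_1 = A·v_0 = (-1, 3).
v_2 = A·v_1 = (11, -12).
v_3 = A·v_2 = (-58, 69).
v_4 = A·v_3 = (323, -381).

v_4 = (323, -381)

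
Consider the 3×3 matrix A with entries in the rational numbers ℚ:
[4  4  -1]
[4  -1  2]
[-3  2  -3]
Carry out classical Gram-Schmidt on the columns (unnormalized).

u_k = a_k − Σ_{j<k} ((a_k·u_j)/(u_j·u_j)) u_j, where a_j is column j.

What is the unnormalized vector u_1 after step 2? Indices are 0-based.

Step 1: u_0 = a_0 = (4, 4, -3).
Step 2: u_1 = a_1 − (6/41)·u_0 = (140/41, -65/41, 100/41).

u_1 = (140/41, -65/41, 100/41)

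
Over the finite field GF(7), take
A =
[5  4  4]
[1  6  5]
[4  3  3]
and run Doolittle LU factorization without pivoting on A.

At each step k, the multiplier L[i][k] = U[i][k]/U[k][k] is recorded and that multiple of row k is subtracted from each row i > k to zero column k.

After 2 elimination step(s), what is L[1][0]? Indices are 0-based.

L[1][0] = 3

[col 0] pivot 5
  R1 -= 3*R0 → (0, 1, 0)  (L[1][0] := 3)
  R2 -= 5*R0 → (0, 4, 4)  (L[2][0] := 5)
[col 1] pivot 1
  R2 -= 4*R1 → (0, 0, 4)  (L[2][1] := 4)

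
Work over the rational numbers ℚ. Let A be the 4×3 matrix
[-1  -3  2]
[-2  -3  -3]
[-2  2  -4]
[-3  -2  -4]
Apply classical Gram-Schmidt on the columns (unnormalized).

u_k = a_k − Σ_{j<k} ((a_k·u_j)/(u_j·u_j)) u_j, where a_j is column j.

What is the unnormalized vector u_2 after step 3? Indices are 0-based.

Step 1: u_0 = a_0 = (-1, -2, -2, -3).
Step 2: u_1 = a_1 − (11/18)·u_0 = (-43/18, -16/9, 29/9, -1/6).
Step 3: u_2 = a_2 − (4/3)·u_0 − (-210/347)·u_1 = (655/347, -489/347, 214/347, -35/347).

u_2 = (655/347, -489/347, 214/347, -35/347)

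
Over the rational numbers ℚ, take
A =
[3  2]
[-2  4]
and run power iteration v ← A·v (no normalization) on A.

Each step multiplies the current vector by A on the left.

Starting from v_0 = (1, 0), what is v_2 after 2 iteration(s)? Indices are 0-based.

v_0 = (1, 0).
v_1 = A·v_0 = (3, -2).
v_2 = A·v_1 = (5, -14).

v_2 = (5, -14)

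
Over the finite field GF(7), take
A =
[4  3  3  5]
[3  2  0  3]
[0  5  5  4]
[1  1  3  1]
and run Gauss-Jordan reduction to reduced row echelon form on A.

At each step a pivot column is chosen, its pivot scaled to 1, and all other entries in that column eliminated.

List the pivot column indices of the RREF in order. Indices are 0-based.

[1] R0 /= 4  ⇒  (1, 6, 6, 3)
     R1 -= 3·R0  ⇒  (0, 5, 3, 1)
     R3 -= 1·R0  ⇒  (0, 2, 4, 5)
[2] R1 /= 5  ⇒  (0, 1, 2, 3)
     R0 -= 6·R1  ⇒  (1, 0, 1, 6)
     R2 -= 5·R1  ⇒  (0, 0, 2, 3)
     R3 -= 2·R1  ⇒  (0, 0, 0, 6)
[3] R2 /= 2  ⇒  (0, 0, 1, 5)
     R0 -= 1·R2  ⇒  (1, 0, 0, 1)
     R1 -= 2·R2  ⇒  (0, 1, 0, 0)
[4] R3 /= 6  ⇒  (0, 0, 0, 1)
     R0 -= 1·R3  ⇒  (1, 0, 0, 0)
     R2 -= 5·R3  ⇒  (0, 0, 1, 0)

pivot columns: 0, 1, 2, 3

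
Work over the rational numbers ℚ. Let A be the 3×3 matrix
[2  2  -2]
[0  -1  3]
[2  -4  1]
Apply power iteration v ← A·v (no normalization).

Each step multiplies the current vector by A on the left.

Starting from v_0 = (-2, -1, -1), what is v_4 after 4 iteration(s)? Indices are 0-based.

v_0 = (-2, -1, -1).
v_1 = A·v_0 = (-4, -2, -1).
v_2 = A·v_1 = (-10, -1, -1).
v_3 = A·v_2 = (-20, -2, -17).
v_4 = A·v_3 = (-10, -49, -49).

v_4 = (-10, -49, -49)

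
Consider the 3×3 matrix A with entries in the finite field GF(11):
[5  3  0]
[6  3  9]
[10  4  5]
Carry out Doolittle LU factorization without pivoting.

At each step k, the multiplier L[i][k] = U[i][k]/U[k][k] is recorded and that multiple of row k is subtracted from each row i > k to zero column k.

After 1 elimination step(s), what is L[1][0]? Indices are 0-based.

k=0: U[0][0]=5
  eliminate (1,0): mult=10, new row 1: (0, 6, 9); set L[1][0]=10
  eliminate (2,0): mult=2, new row 2: (0, 9, 5); set L[2][0]=2

L[1][0] = 10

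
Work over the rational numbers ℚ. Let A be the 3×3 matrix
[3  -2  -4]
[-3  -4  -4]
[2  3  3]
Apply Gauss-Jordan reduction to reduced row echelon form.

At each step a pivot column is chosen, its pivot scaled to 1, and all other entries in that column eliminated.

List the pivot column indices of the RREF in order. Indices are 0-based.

step 1: normalize row 0 (÷3) = (1, -2/3, -4/3)
  row 1: subtract -3×row0 = (0, -6, -8)
  row 2: subtract 2×row0 = (0, 13/3, 17/3)
step 2: normalize row 1 (÷-6) = (0, 1, 4/3)
  row 0: subtract -2/3×row1 = (1, 0, -4/9)
  row 2: subtract 13/3×row1 = (0, 0, -1/9)
step 3: normalize row 2 (÷-1/9) = (0, 0, 1)
  row 0: subtract -4/9×row2 = (1, 0, 0)
  row 1: subtract 4/3×row2 = (0, 1, 0)

pivot columns: 0, 1, 2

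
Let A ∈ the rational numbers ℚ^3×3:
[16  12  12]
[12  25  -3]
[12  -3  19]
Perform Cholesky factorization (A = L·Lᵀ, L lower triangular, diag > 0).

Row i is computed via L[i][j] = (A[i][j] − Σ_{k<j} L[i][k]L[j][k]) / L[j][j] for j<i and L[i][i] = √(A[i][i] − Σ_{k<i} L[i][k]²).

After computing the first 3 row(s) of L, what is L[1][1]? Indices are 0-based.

L[1][1] = 4

Step 1: L[0][0] = √(16) = 4.
  L[1][0] = (12) / L[0][0] = 3.
Step 2: L[1][1] = √(16) = 4.
  L[2][0] = (12) / L[0][0] = 3.
  L[2][1] = (-12) / L[1][1] = -3.
Step 3: L[2][2] = √(1) = 1.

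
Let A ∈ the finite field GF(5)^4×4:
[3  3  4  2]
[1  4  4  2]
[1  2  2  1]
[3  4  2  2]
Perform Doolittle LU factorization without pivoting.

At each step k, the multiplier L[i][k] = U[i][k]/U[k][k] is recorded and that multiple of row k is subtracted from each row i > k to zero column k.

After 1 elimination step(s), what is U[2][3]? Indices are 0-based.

U[2][3] = 2

Step 1: pivot at (0,0) is 3.
  row1 ← row1 − (2)·row0  ⇒  L[1][0]=2, U row1=(0, 3, 1, 3)
  row2 ← row2 − (2)·row0  ⇒  L[2][0]=2, U row2=(0, 1, 4, 2)
  row3 ← row3 − (1)·row0  ⇒  L[3][0]=1, U row3=(0, 1, 3, 0)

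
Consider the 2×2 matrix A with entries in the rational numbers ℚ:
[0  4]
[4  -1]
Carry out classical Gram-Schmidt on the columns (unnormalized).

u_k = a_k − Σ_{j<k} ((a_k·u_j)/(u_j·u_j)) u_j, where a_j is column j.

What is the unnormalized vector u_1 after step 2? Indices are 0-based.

u_1 = (4, 0)

Step 1: u_0 = a_0 = (0, 4).
Step 2: u_1 = a_1 − (-1/4)·u_0 = (4, 0).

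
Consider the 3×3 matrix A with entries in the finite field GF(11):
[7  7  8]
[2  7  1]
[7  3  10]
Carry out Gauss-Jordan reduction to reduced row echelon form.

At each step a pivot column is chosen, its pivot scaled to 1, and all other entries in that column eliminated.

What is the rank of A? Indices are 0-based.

rank = 3

pivot(0,0)=7: scale R0 → (1, 1, 9)
  clear (1,0): R1 −= (2)R0 → (0, 5, 5)
  clear (2,0): R2 −= (7)R0 → (0, 7, 2)
pivot(1,1)=5: scale R1 → (0, 1, 1)
  clear (0,1): R0 −= (1)R1 → (1, 0, 8)
  clear (2,1): R2 −= (7)R1 → (0, 0, 6)
pivot(2,2)=6: scale R2 → (0, 0, 1)
  clear (0,2): R0 −= (8)R2 → (1, 0, 0)
  clear (1,2): R1 −= (1)R2 → (0, 1, 0)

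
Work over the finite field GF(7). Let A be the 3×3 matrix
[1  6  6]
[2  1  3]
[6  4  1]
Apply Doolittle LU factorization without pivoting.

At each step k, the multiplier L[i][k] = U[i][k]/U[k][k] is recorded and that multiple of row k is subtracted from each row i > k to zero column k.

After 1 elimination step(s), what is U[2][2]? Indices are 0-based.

U[2][2] = 0

[col 0] pivot 1
  R1 -= 2*R0 → (0, 3, 5)  (L[1][0] := 2)
  R2 -= 6*R0 → (0, 3, 0)  (L[2][0] := 6)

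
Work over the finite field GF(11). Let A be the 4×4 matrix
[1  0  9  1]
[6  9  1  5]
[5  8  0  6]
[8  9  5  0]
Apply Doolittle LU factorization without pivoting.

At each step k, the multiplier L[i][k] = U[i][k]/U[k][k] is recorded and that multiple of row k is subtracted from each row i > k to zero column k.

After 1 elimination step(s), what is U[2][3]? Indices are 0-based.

k=0: U[0][0]=1
  eliminate (1,0): mult=6, new row 1: (0, 9, 2, 10); set L[1][0]=6
  eliminate (2,0): mult=5, new row 2: (0, 8, 10, 1); set L[2][0]=5
  eliminate (3,0): mult=8, new row 3: (0, 9, 10, 3); set L[3][0]=8

U[2][3] = 1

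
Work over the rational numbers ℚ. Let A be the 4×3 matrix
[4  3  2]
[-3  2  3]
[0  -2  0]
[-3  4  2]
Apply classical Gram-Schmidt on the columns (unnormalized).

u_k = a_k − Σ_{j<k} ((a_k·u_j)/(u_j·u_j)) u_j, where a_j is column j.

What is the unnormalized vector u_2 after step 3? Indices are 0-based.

Step 1: u_0 = a_0 = (4, -3, 0, -3).
Step 2: u_1 = a_1 − (-3/17)·u_0 = (63/17, 25/17, -2, 59/17).
Step 3: u_2 = a_2 − (-7/34)·u_0 − (319/543)·u_1 = (117/181, 1649/1086, 638/543, -713/1086).

u_2 = (117/181, 1649/1086, 638/543, -713/1086)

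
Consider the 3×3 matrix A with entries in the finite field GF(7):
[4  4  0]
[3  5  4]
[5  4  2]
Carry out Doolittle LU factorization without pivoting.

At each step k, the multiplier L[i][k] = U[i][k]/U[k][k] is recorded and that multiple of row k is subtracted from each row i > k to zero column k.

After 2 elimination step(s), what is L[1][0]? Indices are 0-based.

k=0: U[0][0]=4
  eliminate (1,0): mult=6, new row 1: (0, 2, 4); set L[1][0]=6
  eliminate (2,0): mult=3, new row 2: (0, 6, 2); set L[2][0]=3
k=1: U[1][1]=2
  eliminate (2,1): mult=3, new row 2: (0, 0, 4); set L[2][1]=3

L[1][0] = 6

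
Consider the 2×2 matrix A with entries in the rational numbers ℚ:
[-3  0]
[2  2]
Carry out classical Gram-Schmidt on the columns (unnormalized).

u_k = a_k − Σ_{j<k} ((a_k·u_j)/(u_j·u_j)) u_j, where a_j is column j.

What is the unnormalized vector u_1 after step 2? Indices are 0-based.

Step 1: u_0 = a_0 = (-3, 2).
Step 2: u_1 = a_1 − (4/13)·u_0 = (12/13, 18/13).

u_1 = (12/13, 18/13)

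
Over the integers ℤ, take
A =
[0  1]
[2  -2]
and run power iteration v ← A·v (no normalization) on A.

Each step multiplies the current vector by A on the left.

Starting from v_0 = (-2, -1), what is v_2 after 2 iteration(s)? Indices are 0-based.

v_0 = (-2, -1).
v_1 = A·v_0 = (-1, -2).
v_2 = A·v_1 = (-2, 2).

v_2 = (-2, 2)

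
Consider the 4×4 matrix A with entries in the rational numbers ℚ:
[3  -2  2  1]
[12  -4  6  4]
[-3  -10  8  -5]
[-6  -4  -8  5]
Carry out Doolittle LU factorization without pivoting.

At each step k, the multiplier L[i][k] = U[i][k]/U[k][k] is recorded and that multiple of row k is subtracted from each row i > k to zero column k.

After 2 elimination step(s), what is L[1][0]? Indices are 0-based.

L[1][0] = 4

[col 0] pivot 3
  R1 -= 4*R0 → (0, 4, -2, 0)  (L[1][0] := 4)
  R2 -= -1*R0 → (0, -12, 10, -4)  (L[2][0] := -1)
  R3 -= -2*R0 → (0, -8, -4, 7)  (L[3][0] := -2)
[col 1] pivot 4
  R2 -= -3*R1 → (0, 0, 4, -4)  (L[2][1] := -3)
  R3 -= -2*R1 → (0, 0, -8, 7)  (L[3][1] := -2)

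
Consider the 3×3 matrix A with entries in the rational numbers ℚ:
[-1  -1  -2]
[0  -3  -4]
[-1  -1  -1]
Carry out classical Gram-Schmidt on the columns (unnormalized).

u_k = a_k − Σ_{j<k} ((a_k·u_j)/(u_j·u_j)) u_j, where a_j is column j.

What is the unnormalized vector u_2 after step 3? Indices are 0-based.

Step 1: u_0 = a_0 = (-1, 0, -1).
Step 2: u_1 = a_1 − (1)·u_0 = (0, -3, 0).
Step 3: u_2 = a_2 − (3/2)·u_0 − (4/3)·u_1 = (-1/2, 0, 1/2).

u_2 = (-1/2, 0, 1/2)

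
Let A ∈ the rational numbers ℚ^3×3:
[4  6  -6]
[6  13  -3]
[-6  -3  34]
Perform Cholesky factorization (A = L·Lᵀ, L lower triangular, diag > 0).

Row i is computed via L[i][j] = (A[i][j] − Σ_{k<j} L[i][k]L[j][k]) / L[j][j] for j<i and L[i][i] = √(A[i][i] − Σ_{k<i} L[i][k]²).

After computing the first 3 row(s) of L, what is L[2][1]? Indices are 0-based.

L[2][1] = 3

Step 1: L[0][0] = √(4) = 2.
  L[1][0] = (6) / L[0][0] = 3.
Step 2: L[1][1] = √(4) = 2.
  L[2][0] = (-6) / L[0][0] = -3.
  L[2][1] = (6) / L[1][1] = 3.
Step 3: L[2][2] = √(16) = 4.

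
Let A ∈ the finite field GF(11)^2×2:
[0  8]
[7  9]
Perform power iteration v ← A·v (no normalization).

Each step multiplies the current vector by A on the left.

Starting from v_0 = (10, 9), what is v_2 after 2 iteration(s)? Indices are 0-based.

v_0 = (10, 9).
v_1 = A·v_0 = (6, 8).
v_2 = A·v_1 = (9, 4).

v_2 = (9, 4)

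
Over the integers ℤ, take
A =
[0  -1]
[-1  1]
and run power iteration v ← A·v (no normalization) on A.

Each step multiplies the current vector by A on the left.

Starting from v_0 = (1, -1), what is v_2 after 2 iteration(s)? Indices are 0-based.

v_0 = (1, -1).
v_1 = A·v_0 = (1, -2).
v_2 = A·v_1 = (2, -3).

v_2 = (2, -3)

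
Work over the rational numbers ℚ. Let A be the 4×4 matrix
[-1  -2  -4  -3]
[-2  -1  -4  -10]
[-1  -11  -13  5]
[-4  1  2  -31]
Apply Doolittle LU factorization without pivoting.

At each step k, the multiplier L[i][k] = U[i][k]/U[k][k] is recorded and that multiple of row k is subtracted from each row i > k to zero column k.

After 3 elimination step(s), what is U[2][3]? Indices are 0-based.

[col 0] pivot -1
  R1 -= 2*R0 → (0, 3, 4, -4)  (L[1][0] := 2)
  R2 -= 1*R0 → (0, -9, -9, 8)  (L[2][0] := 1)
  R3 -= 4*R0 → (0, 9, 18, -19)  (L[3][0] := 4)
[col 1] pivot 3
  R2 -= -3*R1 → (0, 0, 3, -4)  (L[2][1] := -3)
  R3 -= 3*R1 → (0, 0, 6, -7)  (L[3][1] := 3)
[col 2] pivot 3
  R3 -= 2*R2 → (0, 0, 0, 1)  (L[3][2] := 2)

U[2][3] = -4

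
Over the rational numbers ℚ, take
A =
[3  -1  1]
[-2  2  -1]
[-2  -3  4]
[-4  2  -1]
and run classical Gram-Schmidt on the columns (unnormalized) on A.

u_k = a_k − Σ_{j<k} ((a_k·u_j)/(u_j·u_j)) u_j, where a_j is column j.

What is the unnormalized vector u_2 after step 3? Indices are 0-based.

Step 1: u_0 = a_0 = (3, -2, -2, -4).
Step 2: u_1 = a_1 − (-3/11)·u_0 = (-2/11, 16/11, -39/11, 10/11).
Step 3: u_2 = a_2 − (1/33)·u_0 − (-184/171)·u_1 = (122/171, 107/171, 14/57, 17/171).

u_2 = (122/171, 107/171, 14/57, 17/171)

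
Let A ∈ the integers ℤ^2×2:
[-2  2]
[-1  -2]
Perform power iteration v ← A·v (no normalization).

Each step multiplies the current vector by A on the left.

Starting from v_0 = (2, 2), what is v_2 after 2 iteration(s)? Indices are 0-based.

v_2 = (-12, 12)

v_0 = (2, 2).
v_1 = A·v_0 = (0, -6).
v_2 = A·v_1 = (-12, 12).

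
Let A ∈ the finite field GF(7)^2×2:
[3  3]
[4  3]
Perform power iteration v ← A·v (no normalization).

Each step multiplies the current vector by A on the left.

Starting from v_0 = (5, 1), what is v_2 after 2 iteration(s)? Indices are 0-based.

v_0 = (5, 1).
v_1 = A·v_0 = (4, 2).
v_2 = A·v_1 = (4, 1).

v_2 = (4, 1)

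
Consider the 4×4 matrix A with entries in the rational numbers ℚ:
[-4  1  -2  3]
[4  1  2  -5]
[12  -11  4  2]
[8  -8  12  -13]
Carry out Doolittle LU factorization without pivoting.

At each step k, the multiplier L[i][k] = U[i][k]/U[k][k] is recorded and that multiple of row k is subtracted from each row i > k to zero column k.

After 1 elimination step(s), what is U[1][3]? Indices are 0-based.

U[1][3] = -2

[col 0] pivot -4
  R1 -= -1*R0 → (0, 2, 0, -2)  (L[1][0] := -1)
  R2 -= -3*R0 → (0, -8, -2, 11)  (L[2][0] := -3)
  R3 -= -2*R0 → (0, -6, 8, -7)  (L[3][0] := -2)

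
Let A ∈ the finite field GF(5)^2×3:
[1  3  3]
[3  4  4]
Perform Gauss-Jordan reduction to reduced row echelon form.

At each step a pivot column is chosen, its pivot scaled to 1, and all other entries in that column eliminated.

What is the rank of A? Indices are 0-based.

rank = 1

[1] R0 /= 1  ⇒  (1, 3, 3)
     R1 -= 3·R0  ⇒  (0, 0, 0)
column 1 empty below row 1
column 2 empty below row 1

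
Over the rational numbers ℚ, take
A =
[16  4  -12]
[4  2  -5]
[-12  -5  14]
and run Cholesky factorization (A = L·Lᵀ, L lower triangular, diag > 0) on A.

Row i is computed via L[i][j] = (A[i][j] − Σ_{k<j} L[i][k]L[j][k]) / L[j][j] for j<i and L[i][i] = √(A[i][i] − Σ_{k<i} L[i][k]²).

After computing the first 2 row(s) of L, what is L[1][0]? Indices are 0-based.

Step 1: L[0][0] = √(16) = 4.
  L[1][0] = (4) / L[0][0] = 1.
Step 2: L[1][1] = √(1) = 1.

L[1][0] = 1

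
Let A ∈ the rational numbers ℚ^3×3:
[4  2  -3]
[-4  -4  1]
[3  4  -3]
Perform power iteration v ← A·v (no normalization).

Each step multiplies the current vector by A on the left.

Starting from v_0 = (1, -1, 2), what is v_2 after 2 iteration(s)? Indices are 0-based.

v_0 = (1, -1, 2).
v_1 = A·v_0 = (-4, 2, -7).
v_2 = A·v_1 = (9, 1, 17).

v_2 = (9, 1, 17)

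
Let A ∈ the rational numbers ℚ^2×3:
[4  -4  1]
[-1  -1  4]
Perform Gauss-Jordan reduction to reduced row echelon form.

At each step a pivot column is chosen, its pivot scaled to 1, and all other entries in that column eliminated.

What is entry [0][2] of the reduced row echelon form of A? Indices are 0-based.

step 1: normalize row 0 (÷4) = (1, -1, 1/4)
  row 1: subtract -1×row0 = (0, -2, 17/4)
step 2: normalize row 1 (÷-2) = (0, 1, -17/8)
  row 0: subtract -1×row1 = (1, 0, -15/8)

M[0][2] = -15/8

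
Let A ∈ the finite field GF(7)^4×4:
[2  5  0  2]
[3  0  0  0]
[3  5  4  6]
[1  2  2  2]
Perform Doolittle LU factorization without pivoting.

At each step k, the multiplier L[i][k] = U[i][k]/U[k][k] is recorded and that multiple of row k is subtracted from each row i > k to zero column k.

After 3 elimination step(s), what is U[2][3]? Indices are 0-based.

U[2][3] = 4

[col 0] pivot 2
  R1 -= 5*R0 → (0, 3, 0, 4)  (L[1][0] := 5)
  R2 -= 5*R0 → (0, 1, 4, 3)  (L[2][0] := 5)
  R3 -= 4*R0 → (0, 3, 2, 1)  (L[3][0] := 4)
[col 1] pivot 3
  R2 -= 5*R1 → (0, 0, 4, 4)  (L[2][1] := 5)
  R3 -= 1*R1 → (0, 0, 2, 4)  (L[3][1] := 1)
[col 2] pivot 4
  R3 -= 4*R2 → (0, 0, 0, 2)  (L[3][2] := 4)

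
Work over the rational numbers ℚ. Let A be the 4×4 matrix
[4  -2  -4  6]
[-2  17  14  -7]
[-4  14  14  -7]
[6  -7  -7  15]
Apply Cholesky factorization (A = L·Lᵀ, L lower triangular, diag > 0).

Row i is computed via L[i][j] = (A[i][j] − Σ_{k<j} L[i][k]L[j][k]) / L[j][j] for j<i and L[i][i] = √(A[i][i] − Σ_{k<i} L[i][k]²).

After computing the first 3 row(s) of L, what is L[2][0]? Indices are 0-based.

Step 1: L[0][0] = √(4) = 2.
  L[1][0] = (-2) / L[0][0] = -1.
Step 2: L[1][1] = √(16) = 4.
  L[2][0] = (-4) / L[0][0] = -2.
  L[2][1] = (12) / L[1][1] = 3.
Step 3: L[2][2] = √(1) = 1.

L[2][0] = -2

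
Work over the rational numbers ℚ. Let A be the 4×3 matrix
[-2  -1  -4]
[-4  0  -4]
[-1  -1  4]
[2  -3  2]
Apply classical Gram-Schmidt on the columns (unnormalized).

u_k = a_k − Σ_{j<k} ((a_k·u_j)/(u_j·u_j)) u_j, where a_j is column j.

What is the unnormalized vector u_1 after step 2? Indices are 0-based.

u_1 = (-31/25, -12/25, -28/25, -69/25)

Step 1: u_0 = a_0 = (-2, -4, -1, 2).
Step 2: u_1 = a_1 − (-3/25)·u_0 = (-31/25, -12/25, -28/25, -69/25).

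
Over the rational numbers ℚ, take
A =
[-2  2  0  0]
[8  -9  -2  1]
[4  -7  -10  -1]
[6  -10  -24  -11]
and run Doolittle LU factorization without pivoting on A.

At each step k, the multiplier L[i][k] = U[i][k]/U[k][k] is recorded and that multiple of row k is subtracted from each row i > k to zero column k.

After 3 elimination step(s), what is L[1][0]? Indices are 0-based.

L[1][0] = -4

[col 0] pivot -2
  R1 -= -4*R0 → (0, -1, -2, 1)  (L[1][0] := -4)
  R2 -= -2*R0 → (0, -3, -10, -1)  (L[2][0] := -2)
  R3 -= -3*R0 → (0, -4, -24, -11)  (L[3][0] := -3)
[col 1] pivot -1
  R2 -= 3*R1 → (0, 0, -4, -4)  (L[2][1] := 3)
  R3 -= 4*R1 → (0, 0, -16, -15)  (L[3][1] := 4)
[col 2] pivot -4
  R3 -= 4*R2 → (0, 0, 0, 1)  (L[3][2] := 4)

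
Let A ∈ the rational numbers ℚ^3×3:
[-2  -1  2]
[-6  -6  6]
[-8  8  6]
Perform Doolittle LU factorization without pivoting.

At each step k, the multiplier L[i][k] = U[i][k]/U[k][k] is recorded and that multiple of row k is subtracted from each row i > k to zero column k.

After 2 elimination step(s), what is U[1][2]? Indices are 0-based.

U[1][2] = 0

Step 1: pivot at (0,0) is -2.
  row1 ← row1 − (3)·row0  ⇒  L[1][0]=3, U row1=(0, -3, 0)
  row2 ← row2 − (4)·row0  ⇒  L[2][0]=4, U row2=(0, 12, -2)
Step 2: pivot at (1,1) is -3.
  row2 ← row2 − (-4)·row1  ⇒  L[2][1]=-4, U row2=(0, 0, -2)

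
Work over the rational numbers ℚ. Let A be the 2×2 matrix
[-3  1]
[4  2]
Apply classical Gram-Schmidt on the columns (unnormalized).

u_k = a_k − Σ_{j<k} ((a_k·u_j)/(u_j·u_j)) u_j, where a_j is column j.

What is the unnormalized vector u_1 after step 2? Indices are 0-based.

u_1 = (8/5, 6/5)

Step 1: u_0 = a_0 = (-3, 4).
Step 2: u_1 = a_1 − (1/5)·u_0 = (8/5, 6/5).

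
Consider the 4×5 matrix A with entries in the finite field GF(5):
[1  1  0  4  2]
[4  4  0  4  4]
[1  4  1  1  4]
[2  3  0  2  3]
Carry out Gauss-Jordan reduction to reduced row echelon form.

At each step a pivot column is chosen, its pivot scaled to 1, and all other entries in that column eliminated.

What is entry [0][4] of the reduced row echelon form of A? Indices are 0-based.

pivot(0,0)=1: scale R0 → (1, 1, 0, 4, 2)
  clear (1,0): R1 −= (4)R0 → (0, 0, 0, 3, 1)
  clear (2,0): R2 −= (1)R0 → (0, 3, 1, 2, 2)
  clear (3,0): R3 −= (2)R0 → (0, 1, 0, 4, 4)
pivot(1,1): swap R1↔R2
pivot(1,1)=3: scale R1 → (0, 1, 2, 4, 4)
  clear (0,1): R0 −= (1)R1 → (1, 0, 3, 0, 3)
  clear (3,1): R3 −= (1)R1 → (0, 0, 3, 0, 0)
pivot(2,2): swap R2↔R3
pivot(2,2)=3: scale R2 → (0, 0, 1, 0, 0)
  clear (0,2): R0 −= (3)R2 → (1, 0, 0, 0, 3)
  clear (1,2): R1 −= (2)R2 → (0, 1, 0, 4, 4)
pivot(3,3)=3: scale R3 → (0, 0, 0, 1, 2)
  clear (1,3): R1 −= (4)R3 → (0, 1, 0, 0, 1)

M[0][4] = 3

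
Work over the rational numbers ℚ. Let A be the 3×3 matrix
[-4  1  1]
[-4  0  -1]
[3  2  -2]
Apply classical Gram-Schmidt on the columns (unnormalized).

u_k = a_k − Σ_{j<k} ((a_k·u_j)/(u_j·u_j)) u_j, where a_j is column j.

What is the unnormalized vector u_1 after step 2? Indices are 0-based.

Step 1: u_0 = a_0 = (-4, -4, 3).
Step 2: u_1 = a_1 − (2/41)·u_0 = (49/41, 8/41, 76/41).

u_1 = (49/41, 8/41, 76/41)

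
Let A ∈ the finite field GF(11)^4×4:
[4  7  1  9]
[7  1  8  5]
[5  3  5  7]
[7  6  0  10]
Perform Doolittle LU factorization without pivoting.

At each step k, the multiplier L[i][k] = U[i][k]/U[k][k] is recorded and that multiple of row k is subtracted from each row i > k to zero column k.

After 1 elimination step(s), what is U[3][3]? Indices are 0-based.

[col 0] pivot 4
  R1 -= 10*R0 → (0, 8, 9, 3)  (L[1][0] := 10)
  R2 -= 4*R0 → (0, 8, 1, 4)  (L[2][0] := 4)
  R3 -= 10*R0 → (0, 2, 1, 8)  (L[3][0] := 10)

U[3][3] = 8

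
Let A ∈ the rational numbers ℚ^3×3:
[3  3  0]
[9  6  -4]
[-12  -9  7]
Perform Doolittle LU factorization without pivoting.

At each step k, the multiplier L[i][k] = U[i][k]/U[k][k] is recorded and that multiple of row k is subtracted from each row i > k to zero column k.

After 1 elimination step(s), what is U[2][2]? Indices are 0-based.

[col 0] pivot 3
  R1 -= 3*R0 → (0, -3, -4)  (L[1][0] := 3)
  R2 -= -4*R0 → (0, 3, 7)  (L[2][0] := -4)

U[2][2] = 7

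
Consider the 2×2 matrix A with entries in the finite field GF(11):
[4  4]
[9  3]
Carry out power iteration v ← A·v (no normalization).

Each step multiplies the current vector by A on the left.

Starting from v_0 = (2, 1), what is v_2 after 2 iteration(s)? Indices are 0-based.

v_0 = (2, 1).
v_1 = A·v_0 = (1, 10).
v_2 = A·v_1 = (0, 6).

v_2 = (0, 6)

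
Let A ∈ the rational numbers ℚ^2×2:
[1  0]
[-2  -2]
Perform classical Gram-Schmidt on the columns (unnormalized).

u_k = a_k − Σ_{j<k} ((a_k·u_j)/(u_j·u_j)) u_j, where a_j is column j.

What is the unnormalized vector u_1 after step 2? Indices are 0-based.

Step 1: u_0 = a_0 = (1, -2).
Step 2: u_1 = a_1 − (4/5)·u_0 = (-4/5, -2/5).

u_1 = (-4/5, -2/5)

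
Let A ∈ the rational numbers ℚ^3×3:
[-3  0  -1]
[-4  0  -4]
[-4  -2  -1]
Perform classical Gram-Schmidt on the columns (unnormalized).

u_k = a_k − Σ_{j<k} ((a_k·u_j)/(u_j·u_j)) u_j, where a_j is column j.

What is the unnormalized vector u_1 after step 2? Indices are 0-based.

u_1 = (24/41, 32/41, -50/41)

Step 1: u_0 = a_0 = (-3, -4, -4).
Step 2: u_1 = a_1 − (8/41)·u_0 = (24/41, 32/41, -50/41).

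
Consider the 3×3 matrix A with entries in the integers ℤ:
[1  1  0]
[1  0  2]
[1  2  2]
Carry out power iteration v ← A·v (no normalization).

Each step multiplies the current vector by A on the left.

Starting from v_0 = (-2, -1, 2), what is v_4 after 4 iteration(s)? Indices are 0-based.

v_4 = (-3, -14, -12)

v_0 = (-2, -1, 2).
v_1 = A·v_0 = (-3, 2, 0).
v_2 = A·v_1 = (-1, -3, 1).
v_3 = A·v_2 = (-4, 1, -5).
v_4 = A·v_3 = (-3, -14, -12).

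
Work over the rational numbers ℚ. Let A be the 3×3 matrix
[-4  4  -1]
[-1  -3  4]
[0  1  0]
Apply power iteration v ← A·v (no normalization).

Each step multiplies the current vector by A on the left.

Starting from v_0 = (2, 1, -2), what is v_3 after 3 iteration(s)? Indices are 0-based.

v_0 = (2, 1, -2).
v_1 = A·v_0 = (-2, -13, 1).
v_2 = A·v_1 = (-45, 45, -13).
v_3 = A·v_2 = (373, -142, 45).

v_3 = (373, -142, 45)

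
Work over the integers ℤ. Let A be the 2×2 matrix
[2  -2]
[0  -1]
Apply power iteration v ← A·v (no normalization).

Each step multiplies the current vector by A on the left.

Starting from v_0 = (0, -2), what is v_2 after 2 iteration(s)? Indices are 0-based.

v_2 = (4, -2)

v_0 = (0, -2).
v_1 = A·v_0 = (4, 2).
v_2 = A·v_1 = (4, -2).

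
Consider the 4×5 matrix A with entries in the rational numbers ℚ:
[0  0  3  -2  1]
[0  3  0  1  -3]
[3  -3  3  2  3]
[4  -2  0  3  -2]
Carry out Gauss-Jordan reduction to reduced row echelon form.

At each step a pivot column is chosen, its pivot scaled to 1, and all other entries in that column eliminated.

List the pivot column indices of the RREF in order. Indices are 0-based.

pivot columns: 0, 1, 2, 3

pivot(0,0): swap R0↔R2
pivot(0,0)=3: scale R0 → (1, -1, 1, 2/3, 1)
  clear (3,0): R3 −= (4)R0 → (0, 2, -4, 1/3, -6)
pivot(1,1)=3: scale R1 → (0, 1, 0, 1/3, -1)
  clear (0,1): R0 −= (-1)R1 → (1, 0, 1, 1, 0)
  clear (3,1): R3 −= (2)R1 → (0, 0, -4, -1/3, -4)
pivot(2,2)=3: scale R2 → (0, 0, 1, -2/3, 1/3)
  clear (0,2): R0 −= (1)R2 → (1, 0, 0, 5/3, -1/3)
  clear (3,2): R3 −= (-4)R2 → (0, 0, 0, -3, -8/3)
pivot(3,3)=-3: scale R3 → (0, 0, 0, 1, 8/9)
  clear (0,3): R0 −= (5/3)R3 → (1, 0, 0, 0, -49/27)
  clear (1,3): R1 −= (1/3)R3 → (0, 1, 0, 0, -35/27)
  clear (2,3): R2 −= (-2/3)R3 → (0, 0, 1, 0, 25/27)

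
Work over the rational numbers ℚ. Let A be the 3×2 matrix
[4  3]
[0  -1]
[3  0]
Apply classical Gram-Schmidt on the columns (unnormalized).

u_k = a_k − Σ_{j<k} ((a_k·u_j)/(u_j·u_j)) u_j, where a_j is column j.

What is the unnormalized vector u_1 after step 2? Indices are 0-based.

Step 1: u_0 = a_0 = (4, 0, 3).
Step 2: u_1 = a_1 − (12/25)·u_0 = (27/25, -1, -36/25).

u_1 = (27/25, -1, -36/25)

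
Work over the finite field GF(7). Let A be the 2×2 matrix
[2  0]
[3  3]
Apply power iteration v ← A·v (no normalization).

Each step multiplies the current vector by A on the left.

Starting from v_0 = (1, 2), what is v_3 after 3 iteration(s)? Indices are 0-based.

v_3 = (1, 6)

v_0 = (1, 2).
v_1 = A·v_0 = (2, 2).
v_2 = A·v_1 = (4, 5).
v_3 = A·v_2 = (1, 6).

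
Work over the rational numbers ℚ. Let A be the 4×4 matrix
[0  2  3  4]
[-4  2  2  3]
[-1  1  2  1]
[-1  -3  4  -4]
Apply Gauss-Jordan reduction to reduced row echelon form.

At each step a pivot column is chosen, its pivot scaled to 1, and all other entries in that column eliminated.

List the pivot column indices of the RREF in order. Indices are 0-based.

step 1: exchange rows 0,1
step 1: normalize row 0 (÷-4) = (1, -1/2, -1/2, -3/4)
  row 2: subtract -1×row0 = (0, 1/2, 3/2, 1/4)
  row 3: subtract -1×row0 = (0, -7/2, 7/2, -19/4)
step 2: normalize row 1 (÷2) = (0, 1, 3/2, 2)
  row 0: subtract -1/2×row1 = (1, 0, 1/4, 1/4)
  row 2: subtract 1/2×row1 = (0, 0, 3/4, -3/4)
  row 3: subtract -7/2×row1 = (0, 0, 35/4, 9/4)
step 3: normalize row 2 (÷3/4) = (0, 0, 1, -1)
  row 0: subtract 1/4×row2 = (1, 0, 0, 1/2)
  row 1: subtract 3/2×row2 = (0, 1, 0, 7/2)
  row 3: subtract 35/4×row2 = (0, 0, 0, 11)
step 4: normalize row 3 (÷11) = (0, 0, 0, 1)
  row 0: subtract 1/2×row3 = (1, 0, 0, 0)
  row 1: subtract 7/2×row3 = (0, 1, 0, 0)
  row 2: subtract -1×row3 = (0, 0, 1, 0)

pivot columns: 0, 1, 2, 3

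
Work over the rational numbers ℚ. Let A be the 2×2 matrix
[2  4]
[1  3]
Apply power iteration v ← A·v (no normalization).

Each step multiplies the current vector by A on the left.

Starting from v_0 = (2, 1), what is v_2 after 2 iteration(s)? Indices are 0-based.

v_0 = (2, 1).
v_1 = A·v_0 = (8, 5).
v_2 = A·v_1 = (36, 23).

v_2 = (36, 23)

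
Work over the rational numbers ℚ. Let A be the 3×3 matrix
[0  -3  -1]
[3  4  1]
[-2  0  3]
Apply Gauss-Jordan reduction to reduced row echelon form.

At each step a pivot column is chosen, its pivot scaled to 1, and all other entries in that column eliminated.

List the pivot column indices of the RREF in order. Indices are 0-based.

pivot columns: 0, 1, 2

step 1: exchange rows 0,1
step 1: normalize row 0 (÷3) = (1, 4/3, 1/3)
  row 2: subtract -2×row0 = (0, 8/3, 11/3)
step 2: normalize row 1 (÷-3) = (0, 1, 1/3)
  row 0: subtract 4/3×row1 = (1, 0, -1/9)
  row 2: subtract 8/3×row1 = (0, 0, 25/9)
step 3: normalize row 2 (÷25/9) = (0, 0, 1)
  row 0: subtract -1/9×row2 = (1, 0, 0)
  row 1: subtract 1/3×row2 = (0, 1, 0)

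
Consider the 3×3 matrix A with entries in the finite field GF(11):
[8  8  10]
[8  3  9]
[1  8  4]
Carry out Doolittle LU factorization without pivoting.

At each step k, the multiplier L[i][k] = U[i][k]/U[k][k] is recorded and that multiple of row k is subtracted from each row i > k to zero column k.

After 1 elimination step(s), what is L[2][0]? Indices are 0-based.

k=0: U[0][0]=8
  eliminate (1,0): mult=1, new row 1: (0, 6, 10); set L[1][0]=1
  eliminate (2,0): mult=7, new row 2: (0, 7, 0); set L[2][0]=7

L[2][0] = 7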